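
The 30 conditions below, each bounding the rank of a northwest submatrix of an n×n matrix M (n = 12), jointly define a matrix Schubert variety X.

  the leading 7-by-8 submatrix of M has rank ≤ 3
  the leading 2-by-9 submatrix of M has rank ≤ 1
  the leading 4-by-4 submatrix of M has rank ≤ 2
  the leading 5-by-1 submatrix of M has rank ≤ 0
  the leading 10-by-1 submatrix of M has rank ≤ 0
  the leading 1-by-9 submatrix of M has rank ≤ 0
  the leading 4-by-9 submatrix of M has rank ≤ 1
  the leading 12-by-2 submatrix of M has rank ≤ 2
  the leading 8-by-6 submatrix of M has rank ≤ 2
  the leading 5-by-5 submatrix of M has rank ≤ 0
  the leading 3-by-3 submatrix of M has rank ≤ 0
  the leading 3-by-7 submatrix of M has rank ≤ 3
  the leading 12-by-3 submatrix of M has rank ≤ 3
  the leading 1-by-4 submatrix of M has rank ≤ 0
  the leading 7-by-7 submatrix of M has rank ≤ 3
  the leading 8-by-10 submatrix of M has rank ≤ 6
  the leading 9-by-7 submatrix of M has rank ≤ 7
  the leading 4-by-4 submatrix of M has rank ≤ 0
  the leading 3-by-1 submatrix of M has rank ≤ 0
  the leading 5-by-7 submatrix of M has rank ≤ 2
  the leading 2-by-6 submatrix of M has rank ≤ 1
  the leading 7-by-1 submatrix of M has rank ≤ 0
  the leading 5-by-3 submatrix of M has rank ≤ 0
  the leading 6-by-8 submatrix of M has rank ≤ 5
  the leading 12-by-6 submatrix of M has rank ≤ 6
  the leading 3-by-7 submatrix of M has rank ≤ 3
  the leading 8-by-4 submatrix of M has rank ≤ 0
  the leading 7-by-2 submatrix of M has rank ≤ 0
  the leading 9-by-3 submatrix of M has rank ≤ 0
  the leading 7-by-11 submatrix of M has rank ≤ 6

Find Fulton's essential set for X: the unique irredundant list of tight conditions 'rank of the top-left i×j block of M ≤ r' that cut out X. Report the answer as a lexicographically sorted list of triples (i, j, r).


Propagating the 30 rank bounds to every northwest block:

  row 1: 0 0 0 0 0 0 0 0 0 1 1 1
  row 2: 0 0 0 0 0 1 1 1 1 2 2 2
  row 3: 0 0 0 0 0 1 1 1 1 2 3 3
  row 4: 0 0 0 0 0 1 1 1 1 2 3 4
  row 5: 0 0 0 0 0 1 2 2 2 3 4 5
  row 6: 0 0 0 0 1 2 3 3 3 4 5 6
  row 7: 0 0 0 0 1 2 3 3 4 5 6 7
  row 8: 0 0 0 0 1 2 3 4 5 6 7 8
  row 9: 0 0 0 1 2 3 4 5 6 7 8 9
  row 10: 0 1 1 2 3 4 5 6 7 8 9 10
  row 11: 1 2 2 3 4 5 6 7 8 9 10 11
  row 12: 1 2 3 4 5 6 7 8 9 10 11 12

so w = (10, 6, 11, 12, 7, 5, 9, 8, 4, 2, 1, 3).

D(w) has 52 cells with 7 SE-corners; essential set:

[(1, 9, 0), (4, 9, 1), (5, 5, 0), (7, 8, 3), (8, 4, 0), (9, 3, 0), (10, 1, 0)]


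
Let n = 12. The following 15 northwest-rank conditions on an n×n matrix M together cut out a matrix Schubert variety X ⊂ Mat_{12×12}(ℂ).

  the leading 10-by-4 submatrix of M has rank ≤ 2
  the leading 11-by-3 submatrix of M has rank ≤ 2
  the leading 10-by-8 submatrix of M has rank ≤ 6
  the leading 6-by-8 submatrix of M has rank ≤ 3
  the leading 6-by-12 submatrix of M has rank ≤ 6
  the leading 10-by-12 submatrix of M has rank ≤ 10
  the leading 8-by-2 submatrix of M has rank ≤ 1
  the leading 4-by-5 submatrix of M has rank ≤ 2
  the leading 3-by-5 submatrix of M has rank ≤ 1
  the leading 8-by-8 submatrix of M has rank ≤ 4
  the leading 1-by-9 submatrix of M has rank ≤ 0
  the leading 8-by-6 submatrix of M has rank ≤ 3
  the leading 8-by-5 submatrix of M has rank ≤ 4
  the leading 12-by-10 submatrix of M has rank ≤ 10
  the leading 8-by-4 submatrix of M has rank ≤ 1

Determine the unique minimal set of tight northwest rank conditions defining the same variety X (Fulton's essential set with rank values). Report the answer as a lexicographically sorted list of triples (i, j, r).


Computing R[i][j] = min implied NW-rank bound (n=12, 15 conditions):

  i=1: 0  0  0  0  0  0  0  0  0  1  1  1
  i=2: 1  1  1  1  1  1  1  1  1  2  2  2
  i=3: 1  1  1  1  1  2  2  2  2  3  3  3
  i=4: 1  1  1  1  2  3  3  3  3  4  4  4
  i=5: 1  1  1  1  2  3  3  3  4  5  5  5
  i=6: 1  1  1  1  2  3  3  3  4  5  6  6
  i=7: 1  1  1  1  2  3  4  4  5  6  7  7
  i=8: 1  1  1  1  2  3  4  4  5  6  7  8
  i=9: 1  2  2  2  3  4  5  5  6  7  8  9
  i=10: 1  2  2  2  3  4  5  6  7  8  9  10
  i=11: 1  2  2  3  4  5  6  7  8  9  10  11
  i=12: 1  2  3  4  5  6  7  8  9  10  11  12

hence w(1..12) = (10, 1, 6, 5, 9, 11, 7, 12, 2, 8, 4, 3).

7 SE-corners of the 36-cell Rothe diagram give Ess(w):

[(1, 9, 0), (3, 5, 1), (6, 8, 3), (8, 4, 1), (8, 8, 4), (10, 4, 2), (11, 3, 2)]


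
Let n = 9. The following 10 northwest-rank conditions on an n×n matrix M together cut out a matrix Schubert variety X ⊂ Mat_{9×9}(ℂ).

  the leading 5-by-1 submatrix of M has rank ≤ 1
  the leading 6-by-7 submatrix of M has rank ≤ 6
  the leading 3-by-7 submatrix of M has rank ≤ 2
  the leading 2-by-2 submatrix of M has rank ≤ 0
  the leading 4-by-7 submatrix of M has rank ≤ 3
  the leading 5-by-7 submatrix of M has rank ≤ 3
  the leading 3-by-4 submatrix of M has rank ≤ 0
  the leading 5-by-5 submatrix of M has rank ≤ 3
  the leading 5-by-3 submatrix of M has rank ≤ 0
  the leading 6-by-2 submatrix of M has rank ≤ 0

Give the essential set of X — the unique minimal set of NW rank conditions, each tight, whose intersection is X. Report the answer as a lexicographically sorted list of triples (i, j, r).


The tightest implied rank at each (i,j), from the 10 conditions:

  R[1]: 0 | 0 | 0 | 0 | 1 | 1 | 1 | 1 | 1
  R[2]: 0 | 0 | 0 | 0 | 1 | 2 | 2 | 2 | 2
  R[3]: 0 | 0 | 0 | 0 | 1 | 2 | 2 | 3 | 3
  R[4]: 0 | 0 | 0 | 1 | 2 | 3 | 3 | 4 | 4
  R[5]: 0 | 0 | 0 | 1 | 2 | 3 | 3 | 4 | 5
  R[6]: 0 | 0 | 1 | 2 | 3 | 4 | 4 | 5 | 6
  R[7]: 1 | 1 | 2 | 3 | 4 | 5 | 5 | 6 | 7
  R[8]: 1 | 2 | 3 | 4 | 5 | 6 | 6 | 7 | 8
  R[9]: 1 | 2 | 3 | 4 | 5 | 6 | 7 | 8 | 9

so w = (5, 6, 8, 4, 9, 3, 1, 2, 7).

Rothe diagram D(w) (22 cells), 5 SE-corners (essential conditions):

[(3, 4, 0), (3, 7, 2), (5, 3, 0), (5, 7, 3), (6, 2, 0)]


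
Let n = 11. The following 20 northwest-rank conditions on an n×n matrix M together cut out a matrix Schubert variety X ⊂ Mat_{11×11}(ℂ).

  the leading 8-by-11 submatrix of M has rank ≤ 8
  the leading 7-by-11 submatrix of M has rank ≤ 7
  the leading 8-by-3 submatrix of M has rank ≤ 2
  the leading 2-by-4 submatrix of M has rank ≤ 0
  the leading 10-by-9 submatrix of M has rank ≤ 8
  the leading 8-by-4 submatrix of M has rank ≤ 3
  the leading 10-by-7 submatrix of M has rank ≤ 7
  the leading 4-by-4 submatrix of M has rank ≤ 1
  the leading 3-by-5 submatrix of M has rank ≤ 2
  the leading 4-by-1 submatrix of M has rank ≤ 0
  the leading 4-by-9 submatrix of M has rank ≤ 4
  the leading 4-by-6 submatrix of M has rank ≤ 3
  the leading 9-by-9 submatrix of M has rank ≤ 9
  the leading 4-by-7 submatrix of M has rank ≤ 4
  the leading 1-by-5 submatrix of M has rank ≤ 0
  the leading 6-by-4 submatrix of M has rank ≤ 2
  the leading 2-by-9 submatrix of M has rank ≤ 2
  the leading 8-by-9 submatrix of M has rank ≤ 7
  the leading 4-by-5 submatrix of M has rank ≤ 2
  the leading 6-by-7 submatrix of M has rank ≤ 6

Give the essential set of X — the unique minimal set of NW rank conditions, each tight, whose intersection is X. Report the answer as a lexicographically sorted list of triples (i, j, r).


Recovering R(i,j) via the rank-extension bound from the 20 conditions:

  row 1: 0  0  0  0  0  1  1  1  1  1  1
  row 2: 0  0  0  0  1  2  2  2  2  2  2
  row 3: 0  1  1  1  2  3  3  3  3  3  3
  row 4: 0  1  1  1  2  3  4  4  4  4  4
  row 5: 1  2  2  2  3  4  5  5  5  5  5
  row 6: 1  2  2  2  3  4  5  6  6  6  6
  row 7: 1  2  2  3  4  5  6  7  7  7  7
  row 8: 1  2  2  3  4  5  6  7  7  8  8
  row 9: 1  2  3  4  5  6  7  8  8  9  9
  row 10: 1  2  3  4  5  6  7  8  8  9  10
  row 11: 1  2  3  4  5  6  7  8  9  10  11

so w = (6, 5, 2, 7, 1, 8, 4, 10, 3, 11, 9).

|D(w)|=19, |Ess(w)|=8:

[(1, 5, 0), (2, 4, 0), (4, 1, 0), (4, 4, 1), (6, 4, 2), (8, 3, 2), (8, 9, 7), (10, 9, 8)]


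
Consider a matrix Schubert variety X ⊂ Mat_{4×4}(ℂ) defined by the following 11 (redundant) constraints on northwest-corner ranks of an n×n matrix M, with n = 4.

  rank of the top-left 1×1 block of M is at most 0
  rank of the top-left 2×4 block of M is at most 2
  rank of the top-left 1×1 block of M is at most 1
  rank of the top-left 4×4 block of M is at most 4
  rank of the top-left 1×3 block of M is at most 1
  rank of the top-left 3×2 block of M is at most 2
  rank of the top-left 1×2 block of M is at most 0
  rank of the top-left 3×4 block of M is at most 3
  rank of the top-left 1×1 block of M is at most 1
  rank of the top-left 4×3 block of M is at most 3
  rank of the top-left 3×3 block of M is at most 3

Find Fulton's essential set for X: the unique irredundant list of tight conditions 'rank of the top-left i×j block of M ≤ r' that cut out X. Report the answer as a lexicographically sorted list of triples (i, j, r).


Reconstructing r_w from the 11 given conditions:

  row 1: 0  0  1  1
  row 2: 1  1  2  2
  row 3: 1  2  3  3
  row 4: 1  2  3  4

reading off 1-entries of Δ²R: w = (3, 1, 2, 4).

D(w) has 2 cells with 1 SE-corner; essential set:

[(1, 2, 0)]


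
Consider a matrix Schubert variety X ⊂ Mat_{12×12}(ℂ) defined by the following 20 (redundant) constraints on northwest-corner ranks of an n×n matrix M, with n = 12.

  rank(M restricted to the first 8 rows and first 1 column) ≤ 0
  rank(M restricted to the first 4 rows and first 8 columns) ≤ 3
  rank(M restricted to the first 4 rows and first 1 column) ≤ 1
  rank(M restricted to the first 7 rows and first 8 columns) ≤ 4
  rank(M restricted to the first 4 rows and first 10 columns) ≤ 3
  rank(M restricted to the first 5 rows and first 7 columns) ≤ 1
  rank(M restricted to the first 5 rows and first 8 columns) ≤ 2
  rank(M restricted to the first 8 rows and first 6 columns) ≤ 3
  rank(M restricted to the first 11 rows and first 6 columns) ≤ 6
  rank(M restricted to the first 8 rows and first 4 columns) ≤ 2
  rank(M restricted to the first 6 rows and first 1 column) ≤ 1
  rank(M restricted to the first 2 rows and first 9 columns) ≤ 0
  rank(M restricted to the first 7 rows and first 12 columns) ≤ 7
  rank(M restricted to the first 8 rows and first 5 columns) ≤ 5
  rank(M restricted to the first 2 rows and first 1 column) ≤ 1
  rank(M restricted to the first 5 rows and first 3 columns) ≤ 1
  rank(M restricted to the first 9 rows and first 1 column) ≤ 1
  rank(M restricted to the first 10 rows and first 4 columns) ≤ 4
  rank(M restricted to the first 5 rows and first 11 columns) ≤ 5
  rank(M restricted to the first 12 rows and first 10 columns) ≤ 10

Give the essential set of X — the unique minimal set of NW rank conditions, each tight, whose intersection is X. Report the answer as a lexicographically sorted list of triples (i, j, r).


Reconstructing r_w from the 20 given conditions:

  0 | 0 | 0 | 0 | 0 | 0 | 0 | 0 | 0 | 1 | 1 | 1
  0 | 0 | 0 | 0 | 0 | 0 | 0 | 0 | 0 | 1 | 2 | 2
  0 | 1 | 1 | 1 | 1 | 1 | 1 | 1 | 1 | 2 | 3 | 3
  0 | 1 | 1 | 1 | 1 | 1 | 1 | 2 | 2 | 3 | 4 | 4
  0 | 1 | 1 | 1 | 1 | 1 | 1 | 2 | 3 | 4 | 5 | 5
  0 | 1 | 2 | 2 | 2 | 2 | 2 | 3 | 4 | 5 | 6 | 6
  0 | 1 | 2 | 2 | 3 | 3 | 3 | 4 | 5 | 6 | 7 | 7
  0 | 1 | 2 | 2 | 3 | 3 | 4 | 5 | 6 | 7 | 8 | 8
  1 | 2 | 3 | 3 | 4 | 4 | 5 | 6 | 7 | 8 | 9 | 9
  1 | 2 | 3 | 4 | 5 | 5 | 6 | 7 | 8 | 9 | 10 | 10
  1 | 2 | 3 | 4 | 5 | 6 | 7 | 8 | 9 | 10 | 11 | 11
  1 | 2 | 3 | 4 | 5 | 6 | 7 | 8 | 9 | 10 | 11 | 12

the unique w with this rank table is (10, 11, 2, 8, 9, 3, 5, 7, 1, 4, 6, 12).

D(w) has 37 cells with 5 SE-corners; essential set:

[(2, 9, 0), (5, 7, 1), (8, 1, 0), (8, 4, 2), (8, 6, 3)]


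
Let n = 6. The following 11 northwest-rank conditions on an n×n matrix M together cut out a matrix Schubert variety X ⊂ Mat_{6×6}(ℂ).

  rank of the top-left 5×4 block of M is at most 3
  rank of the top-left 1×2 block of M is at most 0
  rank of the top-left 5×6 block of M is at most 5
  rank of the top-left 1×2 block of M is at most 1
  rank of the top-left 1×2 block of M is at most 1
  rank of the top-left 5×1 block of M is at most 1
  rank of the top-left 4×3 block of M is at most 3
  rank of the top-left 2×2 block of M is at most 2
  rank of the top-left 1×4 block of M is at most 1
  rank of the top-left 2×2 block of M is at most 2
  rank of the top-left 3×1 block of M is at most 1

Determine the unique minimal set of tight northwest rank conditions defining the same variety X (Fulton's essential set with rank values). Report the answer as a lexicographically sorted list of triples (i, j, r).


Reconstructing r_w from the 11 given conditions:

  row 1: 0 0 1 1 1 1
  row 2: 1 1 2 2 2 2
  row 3: 1 2 3 3 3 3
  row 4: 1 2 3 3 4 4
  row 5: 1 2 3 3 4 5
  row 6: 1 2 3 4 5 6

the unique w with this rank table is (3, 1, 2, 5, 6, 4).

2 SE-corners of the 4-cell Rothe diagram give Ess(w):

[(1, 2, 0), (5, 4, 3)]


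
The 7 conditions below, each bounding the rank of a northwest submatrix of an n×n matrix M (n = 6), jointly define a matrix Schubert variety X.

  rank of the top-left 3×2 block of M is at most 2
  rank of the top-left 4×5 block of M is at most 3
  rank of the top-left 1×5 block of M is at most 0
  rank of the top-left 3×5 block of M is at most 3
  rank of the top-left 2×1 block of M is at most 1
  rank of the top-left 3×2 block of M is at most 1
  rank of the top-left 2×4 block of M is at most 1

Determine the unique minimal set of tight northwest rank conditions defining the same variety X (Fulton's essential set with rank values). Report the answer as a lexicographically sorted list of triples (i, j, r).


The tightest implied rank at each (i,j), from the 7 conditions:

  row 1: 0  0  0  0  0  1
  row 2: 1  1  1  1  1  2
  row 3: 1  1  2  2  2  3
  row 4: 1  2  3  3  3  4
  row 5: 1  2  3  4  4  5
  row 6: 1  2  3  4  5  6

reading off 1-entries of Δ²R: w = (6, 1, 3, 2, 4, 5).

ℓ(w)=6; the 2 essential cells (i,j,r):

[(1, 5, 0), (3, 2, 1)]


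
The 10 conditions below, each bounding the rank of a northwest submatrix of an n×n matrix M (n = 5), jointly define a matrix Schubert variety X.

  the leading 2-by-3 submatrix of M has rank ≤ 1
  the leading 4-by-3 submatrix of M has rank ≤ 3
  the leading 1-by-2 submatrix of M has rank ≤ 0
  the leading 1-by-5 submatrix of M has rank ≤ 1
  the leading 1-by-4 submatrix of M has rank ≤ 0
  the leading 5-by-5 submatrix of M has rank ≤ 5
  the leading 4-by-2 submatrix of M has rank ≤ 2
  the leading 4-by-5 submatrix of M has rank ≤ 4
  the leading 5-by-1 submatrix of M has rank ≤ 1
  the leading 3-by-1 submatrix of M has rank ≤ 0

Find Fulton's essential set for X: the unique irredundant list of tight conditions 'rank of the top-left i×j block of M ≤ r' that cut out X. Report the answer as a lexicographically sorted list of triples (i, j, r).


Recovering R(i,j) via the rank-extension bound from the 10 conditions:

  row 1: 0 | 0 | 0 | 0 | 1
  row 2: 0 | 1 | 1 | 1 | 2
  row 3: 0 | 1 | 2 | 2 | 3
  row 4: 1 | 2 | 3 | 3 | 4
  row 5: 1 | 2 | 3 | 4 | 5

the unique w with this rank table is (5, 2, 3, 1, 4).

D(w) has 6 cells with 2 SE-corners; essential set:

[(1, 4, 0), (3, 1, 0)]


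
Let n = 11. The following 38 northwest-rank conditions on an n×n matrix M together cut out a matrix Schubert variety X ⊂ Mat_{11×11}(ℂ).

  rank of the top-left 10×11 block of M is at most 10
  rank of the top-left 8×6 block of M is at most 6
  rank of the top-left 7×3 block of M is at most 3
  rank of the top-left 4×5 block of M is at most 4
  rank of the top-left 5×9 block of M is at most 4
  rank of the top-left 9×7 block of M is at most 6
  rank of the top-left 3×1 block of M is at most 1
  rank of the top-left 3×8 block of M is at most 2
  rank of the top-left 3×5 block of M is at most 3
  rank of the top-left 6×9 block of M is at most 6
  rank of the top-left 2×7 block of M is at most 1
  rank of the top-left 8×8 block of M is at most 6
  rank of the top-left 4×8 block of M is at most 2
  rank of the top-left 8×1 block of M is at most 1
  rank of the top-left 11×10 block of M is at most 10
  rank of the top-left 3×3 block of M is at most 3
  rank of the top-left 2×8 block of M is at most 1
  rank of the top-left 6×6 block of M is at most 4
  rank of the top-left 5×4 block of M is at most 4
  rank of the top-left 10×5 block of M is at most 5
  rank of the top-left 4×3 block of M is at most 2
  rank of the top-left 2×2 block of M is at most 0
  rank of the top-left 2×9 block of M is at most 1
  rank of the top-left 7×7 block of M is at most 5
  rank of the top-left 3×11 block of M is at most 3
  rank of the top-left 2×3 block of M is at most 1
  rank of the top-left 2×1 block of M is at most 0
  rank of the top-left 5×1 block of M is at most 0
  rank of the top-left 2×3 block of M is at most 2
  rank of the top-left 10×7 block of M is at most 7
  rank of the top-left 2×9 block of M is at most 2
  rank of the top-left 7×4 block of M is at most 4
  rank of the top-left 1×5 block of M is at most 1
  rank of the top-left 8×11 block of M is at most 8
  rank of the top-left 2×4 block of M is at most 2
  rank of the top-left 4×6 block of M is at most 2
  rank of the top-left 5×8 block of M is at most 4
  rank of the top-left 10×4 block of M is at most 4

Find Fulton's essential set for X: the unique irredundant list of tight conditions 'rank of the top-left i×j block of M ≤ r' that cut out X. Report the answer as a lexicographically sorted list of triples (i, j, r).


Propagating the 38 rank bounds to every northwest block:

  0 0 1 1 1 1 1 1 1 1 1
  0 0 1 1 1 1 1 1 1 2 2
  0 1 2 2 2 2 2 2 2 3 3
  0 1 2 2 2 2 2 2 3 4 4
  0 1 2 3 3 3 3 3 4 5 5
  1 2 3 4 4 4 4 4 5 6 6
  1 2 3 4 5 5 5 5 6 7 7
  1 2 3 4 5 6 6 6 7 8 8
  1 2 3 4 5 6 6 7 8 9 9
  1 2 3 4 5 6 7 8 9 10 10
  1 2 3 4 5 6 7 8 9 10 11

so w = (3, 10, 2, 9, 4, 1, 5, 6, 8, 7, 11).

D(w) has 19 cells with 5 SE-corners; essential set:

[(2, 2, 0), (2, 9, 1), (4, 8, 2), (5, 1, 0), (9, 7, 6)]


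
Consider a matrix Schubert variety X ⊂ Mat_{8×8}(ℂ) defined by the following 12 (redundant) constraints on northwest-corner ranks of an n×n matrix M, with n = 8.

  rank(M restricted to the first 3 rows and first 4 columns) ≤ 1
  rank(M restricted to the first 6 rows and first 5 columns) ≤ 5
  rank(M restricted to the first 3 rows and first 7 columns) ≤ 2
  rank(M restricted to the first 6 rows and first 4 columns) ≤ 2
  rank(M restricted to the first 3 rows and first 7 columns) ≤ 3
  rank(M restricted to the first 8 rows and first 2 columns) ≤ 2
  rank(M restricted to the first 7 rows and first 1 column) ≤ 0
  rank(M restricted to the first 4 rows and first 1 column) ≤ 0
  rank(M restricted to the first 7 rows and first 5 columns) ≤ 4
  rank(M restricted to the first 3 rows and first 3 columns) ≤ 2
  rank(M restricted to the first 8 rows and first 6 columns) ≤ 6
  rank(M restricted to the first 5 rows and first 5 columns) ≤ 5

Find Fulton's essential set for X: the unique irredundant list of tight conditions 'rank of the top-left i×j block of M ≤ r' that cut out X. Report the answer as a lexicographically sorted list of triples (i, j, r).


Propagating the 12 rank bounds to every northwest block:

  i=1: 0, 1, 1, 1, 1, 1, 1, 1
  i=2: 0, 1, 1, 1, 2, 2, 2, 2
  i=3: 0, 1, 1, 1, 2, 2, 2, 3
  i=4: 0, 1, 2, 2, 3, 3, 3, 4
  i=5: 0, 1, 2, 2, 3, 4, 4, 5
  i=6: 0, 1, 2, 2, 3, 4, 5, 6
  i=7: 0, 1, 2, 3, 4, 5, 6, 7
  i=8: 1, 2, 3, 4, 5, 6, 7, 8

reading off 1-entries of Δ²R: w = (2, 5, 8, 3, 6, 7, 4, 1).

Rothe diagram D(w) (15 cells), 4 SE-corners (essential conditions):

[(3, 4, 1), (3, 7, 2), (6, 4, 2), (7, 1, 0)]


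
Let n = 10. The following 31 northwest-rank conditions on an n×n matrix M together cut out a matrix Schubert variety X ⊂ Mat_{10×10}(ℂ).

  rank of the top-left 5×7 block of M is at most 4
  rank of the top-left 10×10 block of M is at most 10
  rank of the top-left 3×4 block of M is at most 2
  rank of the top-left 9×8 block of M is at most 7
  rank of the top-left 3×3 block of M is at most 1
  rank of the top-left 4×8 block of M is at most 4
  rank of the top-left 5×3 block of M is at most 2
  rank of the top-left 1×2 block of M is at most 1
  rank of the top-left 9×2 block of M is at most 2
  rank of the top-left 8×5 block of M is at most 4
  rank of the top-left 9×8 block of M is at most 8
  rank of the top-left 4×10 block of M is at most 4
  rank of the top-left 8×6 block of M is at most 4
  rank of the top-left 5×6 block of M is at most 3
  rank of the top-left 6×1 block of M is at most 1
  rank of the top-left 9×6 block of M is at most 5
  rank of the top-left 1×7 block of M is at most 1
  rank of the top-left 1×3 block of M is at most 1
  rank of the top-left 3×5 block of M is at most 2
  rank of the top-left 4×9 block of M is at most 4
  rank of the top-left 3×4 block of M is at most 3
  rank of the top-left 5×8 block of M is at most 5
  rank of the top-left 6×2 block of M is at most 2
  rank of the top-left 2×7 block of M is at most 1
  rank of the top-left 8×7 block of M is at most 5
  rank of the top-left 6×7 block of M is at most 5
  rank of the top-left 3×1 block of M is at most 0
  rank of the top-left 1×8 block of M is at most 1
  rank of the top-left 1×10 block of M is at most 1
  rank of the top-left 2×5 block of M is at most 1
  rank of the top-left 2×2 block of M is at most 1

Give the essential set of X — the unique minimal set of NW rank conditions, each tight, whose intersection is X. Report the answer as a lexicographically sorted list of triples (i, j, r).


Propagating the 31 rank bounds to every northwest block:

  0, 1, 1, 1, 1, 1, 1, 1, 1, 1
  0, 1, 1, 1, 1, 1, 1, 2, 2, 2
  0, 1, 1, 2, 2, 2, 2, 3, 3, 3
  1, 2, 2, 3, 3, 3, 3, 4, 4, 4
  1, 2, 2, 3, 3, 3, 4, 5, 5, 5
  1, 2, 3, 4, 4, 4, 5, 6, 6, 6
  1, 2, 3, 4, 4, 4, 5, 6, 7, 7
  1, 2, 3, 4, 4, 4, 5, 6, 7, 8
  1, 2, 3, 4, 5, 5, 6, 7, 8, 9
  1, 2, 3, 4, 5, 6, 7, 8, 9, 10

reading off 1-entries of Δ²R: w = (2, 8, 4, 1, 7, 3, 9, 10, 5, 6).

|D(w)|=16, |Ess(w)|=6:

[(2, 7, 1), (3, 1, 0), (3, 3, 1), (5, 3, 2), (5, 6, 3), (8, 6, 4)]


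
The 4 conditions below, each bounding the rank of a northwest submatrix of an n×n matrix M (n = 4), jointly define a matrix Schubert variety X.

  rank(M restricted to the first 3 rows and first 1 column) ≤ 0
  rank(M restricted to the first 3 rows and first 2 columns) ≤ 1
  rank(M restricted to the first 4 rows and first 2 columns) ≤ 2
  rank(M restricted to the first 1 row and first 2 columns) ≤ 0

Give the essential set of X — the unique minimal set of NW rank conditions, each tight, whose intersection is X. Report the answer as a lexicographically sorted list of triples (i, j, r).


Recovering R(i,j) via the rank-extension bound from the 4 conditions:

  0  0  1  1
  0  1  2  2
  0  1  2  3
  1  2  3  4

hence w(1..4) = (3, 2, 4, 1).

D(w) has 4 cells with 2 SE-corners; essential set:

[(1, 2, 0), (3, 1, 0)]


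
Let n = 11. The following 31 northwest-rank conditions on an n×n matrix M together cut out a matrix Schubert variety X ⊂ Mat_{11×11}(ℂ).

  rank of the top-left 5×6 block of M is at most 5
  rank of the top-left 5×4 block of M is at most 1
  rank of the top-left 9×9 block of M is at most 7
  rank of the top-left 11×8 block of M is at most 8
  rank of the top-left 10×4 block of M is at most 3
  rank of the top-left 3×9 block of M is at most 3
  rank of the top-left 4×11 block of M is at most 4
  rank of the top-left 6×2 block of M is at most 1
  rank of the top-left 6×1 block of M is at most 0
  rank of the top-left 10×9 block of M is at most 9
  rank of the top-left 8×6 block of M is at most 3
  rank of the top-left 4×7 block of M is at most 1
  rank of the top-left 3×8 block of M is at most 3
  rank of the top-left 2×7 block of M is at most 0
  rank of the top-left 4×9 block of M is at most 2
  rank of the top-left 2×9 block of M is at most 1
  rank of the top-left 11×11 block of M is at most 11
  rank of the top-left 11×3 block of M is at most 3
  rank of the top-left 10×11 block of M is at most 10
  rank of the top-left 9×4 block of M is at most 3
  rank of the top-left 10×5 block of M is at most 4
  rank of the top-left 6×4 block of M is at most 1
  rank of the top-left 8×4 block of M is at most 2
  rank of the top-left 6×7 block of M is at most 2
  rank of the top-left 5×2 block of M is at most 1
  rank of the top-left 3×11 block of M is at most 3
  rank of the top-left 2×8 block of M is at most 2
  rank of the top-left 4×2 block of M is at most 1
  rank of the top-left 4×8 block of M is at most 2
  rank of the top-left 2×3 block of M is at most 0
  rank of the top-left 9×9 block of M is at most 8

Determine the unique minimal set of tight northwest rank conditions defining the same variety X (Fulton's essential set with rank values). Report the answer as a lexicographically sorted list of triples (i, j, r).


Computing R[i][j] = min implied NW-rank bound (n=11, 31 conditions):

  0 | 0 | 0 | 0 | 0 | 0 | 0 | 1 | 1 | 1 | 1
  0 | 0 | 0 | 0 | 0 | 0 | 0 | 1 | 1 | 2 | 2
  0 | 1 | 1 | 1 | 1 | 1 | 1 | 2 | 2 | 3 | 3
  0 | 1 | 1 | 1 | 1 | 1 | 1 | 2 | 2 | 3 | 4
  0 | 1 | 1 | 1 | 2 | 2 | 2 | 3 | 3 | 4 | 5
  0 | 1 | 1 | 1 | 2 | 2 | 2 | 3 | 4 | 5 | 6
  1 | 2 | 2 | 2 | 3 | 3 | 3 | 4 | 5 | 6 | 7
  1 | 2 | 2 | 2 | 3 | 3 | 4 | 5 | 6 | 7 | 8
  1 | 2 | 3 | 3 | 4 | 4 | 5 | 6 | 7 | 8 | 9
  1 | 2 | 3 | 3 | 4 | 5 | 6 | 7 | 8 | 9 | 10
  1 | 2 | 3 | 4 | 5 | 6 | 7 | 8 | 9 | 10 | 11

so w = (8, 10, 2, 11, 5, 9, 1, 7, 3, 6, 4).

Fulton essential set (10 of the 35 Rothe cells):

[(2, 7, 0), (2, 9, 1), (4, 7, 1), (4, 9, 2), (6, 1, 0), (6, 4, 1), (6, 7, 2), (8, 4, 2), (8, 6, 3), (10, 4, 3)]


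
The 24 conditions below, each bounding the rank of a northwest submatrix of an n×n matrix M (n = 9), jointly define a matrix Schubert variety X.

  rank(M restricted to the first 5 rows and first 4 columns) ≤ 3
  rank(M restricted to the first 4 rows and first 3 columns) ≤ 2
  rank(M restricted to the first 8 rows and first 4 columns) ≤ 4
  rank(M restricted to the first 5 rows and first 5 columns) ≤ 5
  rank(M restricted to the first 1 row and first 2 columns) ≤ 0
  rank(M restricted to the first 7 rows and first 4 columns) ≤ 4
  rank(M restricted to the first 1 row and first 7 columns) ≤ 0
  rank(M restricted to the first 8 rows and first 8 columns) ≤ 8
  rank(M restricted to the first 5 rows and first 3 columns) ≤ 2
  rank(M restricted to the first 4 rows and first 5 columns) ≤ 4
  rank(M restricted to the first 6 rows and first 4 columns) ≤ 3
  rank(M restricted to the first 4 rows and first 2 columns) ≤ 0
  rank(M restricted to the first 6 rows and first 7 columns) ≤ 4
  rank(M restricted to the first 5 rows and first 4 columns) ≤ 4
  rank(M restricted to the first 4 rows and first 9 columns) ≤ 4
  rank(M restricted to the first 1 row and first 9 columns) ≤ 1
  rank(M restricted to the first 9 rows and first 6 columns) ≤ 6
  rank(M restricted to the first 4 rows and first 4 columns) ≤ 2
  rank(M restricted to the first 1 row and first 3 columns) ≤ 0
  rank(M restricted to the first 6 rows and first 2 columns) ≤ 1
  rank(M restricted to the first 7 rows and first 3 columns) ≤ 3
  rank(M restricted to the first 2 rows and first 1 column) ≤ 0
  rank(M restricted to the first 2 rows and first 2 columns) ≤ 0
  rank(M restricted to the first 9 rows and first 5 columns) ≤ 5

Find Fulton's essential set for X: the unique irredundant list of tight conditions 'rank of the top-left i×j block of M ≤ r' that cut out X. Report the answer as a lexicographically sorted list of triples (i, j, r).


Recovering R(i,j) via the rank-extension bound from the 24 conditions:

  0, 0, 0, 0, 0, 0, 0, 1, 1
  0, 0, 1, 1, 1, 1, 1, 2, 2
  0, 0, 1, 2, 2, 2, 2, 3, 3
  0, 0, 1, 2, 3, 3, 3, 4, 4
  1, 1, 2, 3, 4, 4, 4, 5, 5
  1, 1, 2, 3, 4, 4, 4, 5, 6
  1, 2, 3, 4, 5, 5, 5, 6, 7
  1, 2, 3, 4, 5, 6, 6, 7, 8
  1, 2, 3, 4, 5, 6, 7, 8, 9

hence w(1..9) = (8, 3, 4, 5, 1, 9, 2, 6, 7).

4 SE-corners of the 16-cell Rothe diagram give Ess(w):

[(1, 7, 0), (4, 2, 0), (6, 2, 1), (6, 7, 4)]


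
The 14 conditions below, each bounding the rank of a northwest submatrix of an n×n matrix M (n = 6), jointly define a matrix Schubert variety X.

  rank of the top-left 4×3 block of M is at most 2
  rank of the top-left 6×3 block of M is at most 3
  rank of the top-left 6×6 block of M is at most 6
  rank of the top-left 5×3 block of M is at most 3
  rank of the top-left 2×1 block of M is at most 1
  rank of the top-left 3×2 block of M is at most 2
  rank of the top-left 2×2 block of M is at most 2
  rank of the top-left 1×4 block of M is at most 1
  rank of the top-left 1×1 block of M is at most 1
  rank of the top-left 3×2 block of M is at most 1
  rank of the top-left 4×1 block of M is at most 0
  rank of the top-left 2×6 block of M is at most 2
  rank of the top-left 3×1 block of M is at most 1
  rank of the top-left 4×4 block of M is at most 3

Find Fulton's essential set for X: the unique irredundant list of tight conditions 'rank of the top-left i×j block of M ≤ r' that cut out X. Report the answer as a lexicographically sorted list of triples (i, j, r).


Computing R[i][j] = min implied NW-rank bound (n=6, 14 conditions):

  R[1]: 0, 1, 1, 1, 1, 1
  R[2]: 0, 1, 2, 2, 2, 2
  R[3]: 0, 1, 2, 3, 3, 3
  R[4]: 0, 1, 2, 3, 4, 4
  R[5]: 1, 2, 3, 4, 5, 5
  R[6]: 1, 2, 3, 4, 5, 6

reading off 1-entries of Δ²R: w = (2, 3, 4, 5, 1, 6).

Fulton essential set (1 of the 4 Rothe cells):

[(4, 1, 0)]


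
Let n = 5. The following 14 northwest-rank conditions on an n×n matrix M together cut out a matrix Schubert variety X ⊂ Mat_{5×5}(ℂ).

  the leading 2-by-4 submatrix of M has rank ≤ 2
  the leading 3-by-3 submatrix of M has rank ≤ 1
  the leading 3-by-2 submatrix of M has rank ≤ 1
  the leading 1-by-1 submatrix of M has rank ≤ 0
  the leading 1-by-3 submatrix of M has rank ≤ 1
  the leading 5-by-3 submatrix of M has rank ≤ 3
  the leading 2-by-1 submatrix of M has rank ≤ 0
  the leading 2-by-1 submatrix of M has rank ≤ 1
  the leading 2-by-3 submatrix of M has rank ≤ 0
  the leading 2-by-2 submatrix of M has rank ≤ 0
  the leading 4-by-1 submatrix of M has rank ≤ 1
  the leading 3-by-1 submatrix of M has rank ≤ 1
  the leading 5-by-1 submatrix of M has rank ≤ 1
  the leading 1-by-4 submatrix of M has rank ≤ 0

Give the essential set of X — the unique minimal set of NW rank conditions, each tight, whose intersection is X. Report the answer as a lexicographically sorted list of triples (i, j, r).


Propagating the 14 rank bounds to every northwest block:

  i=1: 0 | 0 | 0 | 0 | 1
  i=2: 0 | 0 | 0 | 1 | 2
  i=3: 1 | 1 | 1 | 2 | 3
  i=4: 1 | 2 | 2 | 3 | 4
  i=5: 1 | 2 | 3 | 4 | 5

hence w(1..5) = (5, 4, 1, 2, 3).

Rothe diagram D(w) (7 cells), 2 SE-corners (essential conditions):

[(1, 4, 0), (2, 3, 0)]


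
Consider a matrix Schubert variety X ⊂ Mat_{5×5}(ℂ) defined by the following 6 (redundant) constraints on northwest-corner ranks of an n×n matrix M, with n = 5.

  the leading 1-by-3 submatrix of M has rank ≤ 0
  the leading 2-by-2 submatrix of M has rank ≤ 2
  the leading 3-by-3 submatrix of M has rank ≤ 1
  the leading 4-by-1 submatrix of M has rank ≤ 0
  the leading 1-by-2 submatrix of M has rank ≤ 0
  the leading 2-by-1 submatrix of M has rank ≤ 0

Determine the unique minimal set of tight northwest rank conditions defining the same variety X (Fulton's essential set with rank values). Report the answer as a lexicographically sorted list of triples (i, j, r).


Computing R[i][j] = min implied NW-rank bound (n=5, 6 conditions):

  i=1: 0 | 0 | 0 | 1 | 1
  i=2: 0 | 1 | 1 | 2 | 2
  i=3: 0 | 1 | 1 | 2 | 3
  i=4: 0 | 1 | 2 | 3 | 4
  i=5: 1 | 2 | 3 | 4 | 5

the unique w with this rank table is (4, 2, 5, 3, 1).

|D(w)|=7, |Ess(w)|=3:

[(1, 3, 0), (3, 3, 1), (4, 1, 0)]


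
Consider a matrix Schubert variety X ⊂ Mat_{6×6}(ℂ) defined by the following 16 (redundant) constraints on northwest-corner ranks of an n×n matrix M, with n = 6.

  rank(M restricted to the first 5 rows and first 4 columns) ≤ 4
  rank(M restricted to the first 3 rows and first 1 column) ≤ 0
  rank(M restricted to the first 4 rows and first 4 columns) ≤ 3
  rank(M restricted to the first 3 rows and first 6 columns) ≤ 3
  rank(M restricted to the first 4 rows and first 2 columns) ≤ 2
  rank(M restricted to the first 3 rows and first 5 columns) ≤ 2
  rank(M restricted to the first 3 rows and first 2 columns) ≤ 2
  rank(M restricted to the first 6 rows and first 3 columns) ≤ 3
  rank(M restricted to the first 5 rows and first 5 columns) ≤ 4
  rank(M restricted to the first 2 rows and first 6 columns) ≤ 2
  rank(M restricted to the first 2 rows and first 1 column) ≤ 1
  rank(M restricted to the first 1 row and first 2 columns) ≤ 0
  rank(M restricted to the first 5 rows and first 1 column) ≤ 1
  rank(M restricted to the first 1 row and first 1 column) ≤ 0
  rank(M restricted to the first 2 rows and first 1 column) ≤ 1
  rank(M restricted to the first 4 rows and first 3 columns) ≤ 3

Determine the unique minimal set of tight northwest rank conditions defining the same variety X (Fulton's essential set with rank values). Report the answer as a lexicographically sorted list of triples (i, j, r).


Propagating the 16 rank bounds to every northwest block:

  R[1]: 0  0  1  1  1  1
  R[2]: 0  1  2  2  2  2
  R[3]: 0  1  2  2  2  3
  R[4]: 1  2  3  3  3  4
  R[5]: 1  2  3  4  4  5
  R[6]: 1  2  3  4  5  6

reading off 1-entries of Δ²R: w = (3, 2, 6, 1, 4, 5).

ℓ(w)=6; the 3 essential cells (i,j,r):

[(1, 2, 0), (3, 1, 0), (3, 5, 2)]


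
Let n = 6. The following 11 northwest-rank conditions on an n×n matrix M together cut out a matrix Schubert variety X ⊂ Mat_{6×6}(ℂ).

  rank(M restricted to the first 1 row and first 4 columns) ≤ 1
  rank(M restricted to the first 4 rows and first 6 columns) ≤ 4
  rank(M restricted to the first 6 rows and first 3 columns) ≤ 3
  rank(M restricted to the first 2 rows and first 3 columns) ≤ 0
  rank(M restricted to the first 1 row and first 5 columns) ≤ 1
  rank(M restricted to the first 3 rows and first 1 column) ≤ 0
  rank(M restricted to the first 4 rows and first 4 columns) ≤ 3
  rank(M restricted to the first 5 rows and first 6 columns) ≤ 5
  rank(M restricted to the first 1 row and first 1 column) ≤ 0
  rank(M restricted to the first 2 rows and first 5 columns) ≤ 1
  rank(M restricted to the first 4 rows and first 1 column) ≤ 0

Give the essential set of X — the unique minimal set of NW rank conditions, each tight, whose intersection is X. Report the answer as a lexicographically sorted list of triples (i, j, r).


Computing R[i][j] = min implied NW-rank bound (n=6, 11 conditions):

  0  0  0  1  1  1
  0  0  0  1  1  2
  0  1  1  2  2  3
  0  1  2  3  3  4
  1  2  3  4  4  5
  1  2  3  4  5  6

the unique w with this rank table is (4, 6, 2, 3, 1, 5).

D(w) has 9 cells with 3 SE-corners; essential set:

[(2, 3, 0), (2, 5, 1), (4, 1, 0)]


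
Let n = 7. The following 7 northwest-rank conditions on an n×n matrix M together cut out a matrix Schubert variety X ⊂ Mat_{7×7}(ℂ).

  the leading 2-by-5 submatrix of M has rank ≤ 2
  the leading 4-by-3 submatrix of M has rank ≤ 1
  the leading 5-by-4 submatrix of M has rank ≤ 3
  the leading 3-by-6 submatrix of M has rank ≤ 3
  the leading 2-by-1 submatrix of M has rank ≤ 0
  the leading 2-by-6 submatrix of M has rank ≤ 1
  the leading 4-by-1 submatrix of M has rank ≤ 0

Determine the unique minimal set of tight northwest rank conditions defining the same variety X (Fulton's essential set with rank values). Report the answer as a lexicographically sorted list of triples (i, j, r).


Propagating the 7 rank bounds to every northwest block:

  i=1: 0, 1, 1, 1, 1, 1, 1
  i=2: 0, 1, 1, 1, 1, 1, 2
  i=3: 0, 1, 1, 2, 2, 2, 3
  i=4: 0, 1, 1, 2, 3, 3, 4
  i=5: 1, 2, 2, 3, 4, 4, 5
  i=6: 1, 2, 3, 4, 5, 5, 6
  i=7: 1, 2, 3, 4, 5, 6, 7

hence w(1..7) = (2, 7, 4, 5, 1, 3, 6).

|D(w)|=10, |Ess(w)|=3:

[(2, 6, 1), (4, 1, 0), (4, 3, 1)]


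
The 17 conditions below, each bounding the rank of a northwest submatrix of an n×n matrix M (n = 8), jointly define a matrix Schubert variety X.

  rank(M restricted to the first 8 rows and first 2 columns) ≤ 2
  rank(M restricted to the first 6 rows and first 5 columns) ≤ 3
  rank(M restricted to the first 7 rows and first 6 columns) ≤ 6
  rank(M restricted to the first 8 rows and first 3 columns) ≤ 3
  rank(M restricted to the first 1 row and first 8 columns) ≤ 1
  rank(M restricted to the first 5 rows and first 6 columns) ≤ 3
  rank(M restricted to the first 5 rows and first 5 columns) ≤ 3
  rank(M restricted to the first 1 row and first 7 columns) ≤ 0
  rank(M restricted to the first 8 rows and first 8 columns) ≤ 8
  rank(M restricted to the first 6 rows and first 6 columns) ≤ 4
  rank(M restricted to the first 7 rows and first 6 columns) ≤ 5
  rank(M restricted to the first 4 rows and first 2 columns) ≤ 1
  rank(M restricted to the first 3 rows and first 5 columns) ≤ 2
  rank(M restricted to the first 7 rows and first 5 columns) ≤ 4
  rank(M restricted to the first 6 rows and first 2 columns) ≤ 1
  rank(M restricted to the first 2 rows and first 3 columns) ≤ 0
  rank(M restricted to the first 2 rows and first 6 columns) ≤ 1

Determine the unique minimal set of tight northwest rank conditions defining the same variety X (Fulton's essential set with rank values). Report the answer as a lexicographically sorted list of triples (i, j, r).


Propagating the 17 rank bounds to every northwest block:

  row 1: 0 0 0 0 0 0 0 1
  row 2: 0 0 0 1 1 1 1 2
  row 3: 1 1 1 2 2 2 2 3
  row 4: 1 1 2 3 3 3 3 4
  row 5: 1 1 2 3 3 3 4 5
  row 6: 1 1 2 3 3 4 5 6
  row 7: 1 2 3 4 4 5 6 7
  row 8: 1 2 3 4 5 6 7 8

second differences of R give the permutation w = (8, 4, 1, 3, 7, 6, 2, 5).

Fulton essential set (5 of the 16 Rothe cells):

[(1, 7, 0), (2, 3, 0), (5, 6, 3), (6, 2, 1), (6, 5, 3)]


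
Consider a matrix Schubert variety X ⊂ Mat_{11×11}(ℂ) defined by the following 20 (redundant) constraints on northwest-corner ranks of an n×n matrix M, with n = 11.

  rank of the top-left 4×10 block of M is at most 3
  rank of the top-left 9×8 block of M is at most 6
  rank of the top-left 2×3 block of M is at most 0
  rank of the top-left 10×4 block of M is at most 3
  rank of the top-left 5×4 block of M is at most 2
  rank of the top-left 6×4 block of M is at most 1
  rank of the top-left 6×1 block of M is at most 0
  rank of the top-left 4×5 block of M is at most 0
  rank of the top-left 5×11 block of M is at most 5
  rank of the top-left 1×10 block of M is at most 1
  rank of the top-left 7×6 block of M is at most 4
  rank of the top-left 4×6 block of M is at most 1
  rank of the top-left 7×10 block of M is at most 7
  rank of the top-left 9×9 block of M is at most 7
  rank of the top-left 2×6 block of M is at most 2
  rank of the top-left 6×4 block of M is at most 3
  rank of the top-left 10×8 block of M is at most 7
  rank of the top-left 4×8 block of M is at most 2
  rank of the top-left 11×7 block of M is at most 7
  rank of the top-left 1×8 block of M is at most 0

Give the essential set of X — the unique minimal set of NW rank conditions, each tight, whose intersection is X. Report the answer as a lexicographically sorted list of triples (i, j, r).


Computing R[i][j] = min implied NW-rank bound (n=11, 20 conditions):

  0, 0, 0, 0, 0, 0, 0, 0, 1, 1, 1
  0, 0, 0, 0, 0, 1, 1, 1, 2, 2, 2
  0, 0, 0, 0, 0, 1, 2, 2, 3, 3, 3
  0, 0, 0, 0, 0, 1, 2, 2, 3, 3, 4
  0, 1, 1, 1, 1, 2, 3, 3, 4, 4, 5
  0, 1, 1, 1, 2, 3, 4, 4, 5, 5, 6
  1, 2, 2, 2, 3, 4, 5, 5, 6, 6, 7
  1, 2, 3, 3, 4, 5, 6, 6, 7, 7, 8
  1, 2, 3, 3, 4, 5, 6, 6, 7, 8, 9
  1, 2, 3, 3, 4, 5, 6, 7, 8, 9, 10
  1, 2, 3, 4, 5, 6, 7, 8, 9, 10, 11

so w = (9, 6, 7, 11, 2, 5, 1, 3, 10, 8, 4).

D(w) has 32 cells with 8 SE-corners; essential set:

[(1, 8, 0), (4, 5, 0), (4, 8, 2), (4, 10, 3), (6, 1, 0), (6, 4, 1), (9, 8, 6), (10, 4, 3)]


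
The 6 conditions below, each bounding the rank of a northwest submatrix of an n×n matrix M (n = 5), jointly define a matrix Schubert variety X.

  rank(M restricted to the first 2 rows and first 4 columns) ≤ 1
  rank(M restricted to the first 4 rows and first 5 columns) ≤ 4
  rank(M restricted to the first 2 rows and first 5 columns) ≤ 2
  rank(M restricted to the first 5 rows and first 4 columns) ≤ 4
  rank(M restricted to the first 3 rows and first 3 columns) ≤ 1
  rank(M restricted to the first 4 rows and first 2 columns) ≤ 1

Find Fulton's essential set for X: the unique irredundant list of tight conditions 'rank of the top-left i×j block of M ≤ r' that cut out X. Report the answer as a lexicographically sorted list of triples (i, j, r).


Rank table r_w(5×5) implied by the 6 constraints:

  i=1: 1, 1, 1, 1, 1
  i=2: 1, 1, 1, 1, 2
  i=3: 1, 1, 1, 2, 3
  i=4: 1, 1, 2, 3, 4
  i=5: 1, 2, 3, 4, 5

the unique w with this rank table is (1, 5, 4, 3, 2).

3 SE-corners of the 6-cell Rothe diagram give Ess(w):

[(2, 4, 1), (3, 3, 1), (4, 2, 1)]
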